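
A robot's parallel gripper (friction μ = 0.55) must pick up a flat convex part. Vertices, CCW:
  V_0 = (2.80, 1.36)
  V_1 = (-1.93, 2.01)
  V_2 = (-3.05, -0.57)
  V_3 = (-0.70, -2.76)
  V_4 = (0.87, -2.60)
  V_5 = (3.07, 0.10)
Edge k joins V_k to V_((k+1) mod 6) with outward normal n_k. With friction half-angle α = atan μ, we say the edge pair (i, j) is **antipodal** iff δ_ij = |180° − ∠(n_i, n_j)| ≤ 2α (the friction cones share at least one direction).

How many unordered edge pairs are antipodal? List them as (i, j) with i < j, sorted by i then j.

α = atan 0.55 = 28.81°;  2α = 57.62°
n_0 = (+0.1361, +0.9907)
n_1 = (-0.9173, +0.3982)
n_2 = (-0.6818, -0.7316)
n_3 = (+0.1014, -0.9948)
n_4 = (+0.7752, -0.6317)
n_5 = (+0.9778, +0.2095)
  (0,1): δ = 105.64°  ·
  (0,2): δ = 35.16°  ✓
  (0,3): δ = 13.64°  ✓
  (0,4): δ = 58.65°  ·
  (0,5): δ = 109.92°  ·
  (1,2): δ = 109.52°  ·
  (1,3): δ = 60.71°  ·
  (1,4): δ = 15.71°  ✓
  (1,5): δ = 35.56°  ✓
  (2,3): δ = 131.20°  ·
  (2,4): δ = 86.19°  ·
  (2,5): δ = 34.92°  ✓
  (3,4): δ = 134.99°  ·
  (3,5): δ = 83.72°  ·
  (4,5): δ = 128.73°  ·
antipodal pairs: 5

count = 5; pairs: (0,2), (0,3), (1,4), (1,5), (2,5)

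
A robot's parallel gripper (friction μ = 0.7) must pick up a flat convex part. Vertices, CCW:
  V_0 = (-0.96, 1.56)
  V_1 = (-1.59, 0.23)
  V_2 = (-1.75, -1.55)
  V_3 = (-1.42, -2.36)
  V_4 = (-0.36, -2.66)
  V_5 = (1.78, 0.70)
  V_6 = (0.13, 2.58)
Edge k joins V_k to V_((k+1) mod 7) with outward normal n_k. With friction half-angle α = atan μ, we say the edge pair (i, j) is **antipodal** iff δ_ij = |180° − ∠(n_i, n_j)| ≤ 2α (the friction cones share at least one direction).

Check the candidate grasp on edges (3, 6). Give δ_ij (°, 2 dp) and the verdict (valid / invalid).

α = atan 0.7 = 34.99°;  2α = 69.98°
edge 3: e_3 = (+1.06, -0.30);  n_3 = (-0.2723, -0.9622)
edge 6: e_6 = (-1.09, -1.02);  n_6 = (-0.6833, +0.7302)
∠(n_3, n_6) = 121.10°
δ = |180° − 121.10°| = 58.90°
58.90° ≤ 2α = 69.98°  →  valid

δ = 58.90°, valid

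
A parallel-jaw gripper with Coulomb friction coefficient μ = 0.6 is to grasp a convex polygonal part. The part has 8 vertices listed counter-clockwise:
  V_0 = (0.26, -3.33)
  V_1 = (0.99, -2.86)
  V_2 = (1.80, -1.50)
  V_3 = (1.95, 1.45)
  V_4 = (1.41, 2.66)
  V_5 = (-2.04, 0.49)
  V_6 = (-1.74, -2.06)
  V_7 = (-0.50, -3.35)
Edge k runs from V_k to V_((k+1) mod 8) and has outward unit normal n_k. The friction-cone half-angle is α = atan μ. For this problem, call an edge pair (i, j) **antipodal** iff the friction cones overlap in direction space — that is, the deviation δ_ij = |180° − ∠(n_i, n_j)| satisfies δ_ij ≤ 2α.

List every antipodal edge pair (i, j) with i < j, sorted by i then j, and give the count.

α = atan 0.6 = 30.96°;  2α = 61.93°
n_0 = (+0.5413, -0.8408)
n_1 = (+0.8592, -0.5117)
n_2 = (+0.9987, -0.0508)
n_3 = (+0.9132, +0.4075)
n_4 = (-0.5324, +0.8465)
n_5 = (-0.9932, -0.1168)
n_6 = (-0.7209, -0.6930)
n_7 = (+0.0263, -0.9997)
  (0,1): δ = 153.55°  ·
  (0,2): δ = 125.69°  ·
  (0,3): δ = 98.72°  ·
  (0,4): δ = 0.61°  ✓
  (0,5): δ = 63.93°  ·
  (0,6): δ = 101.09°  ·
  (0,7): δ = 148.73°  ·
  (1,2): δ = 152.13°  ·
  (1,3): δ = 125.17°  ·
  (1,4): δ = 27.05°  ✓
  (1,5): δ = 37.49°  ✓
  (1,6): δ = 74.65°  ·
  (1,7): δ = 122.28°  ·
  (2,3): δ = 153.04°  ·
  (2,4): δ = 54.92°  ✓
  (2,5): δ = 9.62°  ✓
  (2,6): δ = 46.78°  ✓
  (2,7): δ = 94.42°  ·
  (3,4): δ = 81.88°  ·
  (3,5): δ = 17.34°  ✓
  (3,6): δ = 19.82°  ✓
  (3,7): δ = 67.46°  ·
  (4,5): δ = 115.46°  ·
  (4,6): δ = 78.30°  ·
  (4,7): δ = 30.66°  ✓
  (5,6): δ = 142.84°  ·
  (5,7): δ = 95.20°  ·
  (6,7): δ = 132.36°  ·
antipodal pairs: 9

count = 9; pairs: (0,4), (1,4), (1,5), (2,4), (2,5), (2,6), (3,5), (3,6), (4,7)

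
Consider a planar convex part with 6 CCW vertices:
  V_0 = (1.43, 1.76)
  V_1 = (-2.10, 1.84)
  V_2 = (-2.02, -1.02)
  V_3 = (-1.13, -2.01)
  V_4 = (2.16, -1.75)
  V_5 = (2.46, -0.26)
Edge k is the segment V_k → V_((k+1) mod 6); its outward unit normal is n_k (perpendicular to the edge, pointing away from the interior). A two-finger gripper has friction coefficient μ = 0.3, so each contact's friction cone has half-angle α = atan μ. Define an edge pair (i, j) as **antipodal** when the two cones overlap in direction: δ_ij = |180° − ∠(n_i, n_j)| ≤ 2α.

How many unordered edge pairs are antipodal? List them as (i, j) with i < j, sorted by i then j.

count = 4; pairs: (0,3), (1,4), (1,5), (2,5)

α = atan 0.3 = 16.70°;  2α = 33.40°
n_0 = (+0.0227, +0.9997)
n_1 = (-0.9996, -0.0280)
n_2 = (-0.7437, -0.6685)
n_3 = (+0.0788, -0.9969)
n_4 = (+0.9803, -0.1974)
n_5 = (+0.8909, +0.4543)
  (0,1): δ = 87.10°  ·
  (0,2): δ = 46.75°  ·
  (0,3): δ = 5.82°  ✓
  (0,4): δ = 79.91°  ·
  (0,5): δ = 118.32°  ·
  (1,2): δ = 139.65°  ·
  (1,3): δ = 87.08°  ·
  (1,4): δ = 12.99°  ✓
  (1,5): δ = 25.41°  ✓
  (2,3): δ = 127.44°  ·
  (2,4): δ = 53.34°  ·
  (2,5): δ = 14.94°  ✓
  (3,4): δ = 105.90°  ·
  (3,5): δ = 67.50°  ·
  (4,5): δ = 141.60°  ·
antipodal pairs: 4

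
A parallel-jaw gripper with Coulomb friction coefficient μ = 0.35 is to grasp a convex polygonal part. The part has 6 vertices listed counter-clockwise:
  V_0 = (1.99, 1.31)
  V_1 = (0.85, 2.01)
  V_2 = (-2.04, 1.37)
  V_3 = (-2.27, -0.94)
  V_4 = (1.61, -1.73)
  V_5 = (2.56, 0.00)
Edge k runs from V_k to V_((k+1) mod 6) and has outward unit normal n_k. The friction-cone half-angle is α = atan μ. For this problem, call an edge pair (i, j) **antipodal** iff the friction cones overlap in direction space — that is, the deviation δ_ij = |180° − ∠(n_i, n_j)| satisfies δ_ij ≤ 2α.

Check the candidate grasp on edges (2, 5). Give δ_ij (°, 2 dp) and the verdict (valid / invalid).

δ = 29.20°, valid

α = atan 0.35 = 19.29°;  2α = 38.58°
edge 2: e_2 = (-0.23, -2.31);  n_2 = (-0.9951, +0.0991)
edge 5: e_5 = (-0.57, +1.31);  n_5 = (+0.9170, +0.3990)
∠(n_2, n_5) = 150.80°
δ = |180° − 150.80°| = 29.20°
29.20° ≤ 2α = 38.58°  →  valid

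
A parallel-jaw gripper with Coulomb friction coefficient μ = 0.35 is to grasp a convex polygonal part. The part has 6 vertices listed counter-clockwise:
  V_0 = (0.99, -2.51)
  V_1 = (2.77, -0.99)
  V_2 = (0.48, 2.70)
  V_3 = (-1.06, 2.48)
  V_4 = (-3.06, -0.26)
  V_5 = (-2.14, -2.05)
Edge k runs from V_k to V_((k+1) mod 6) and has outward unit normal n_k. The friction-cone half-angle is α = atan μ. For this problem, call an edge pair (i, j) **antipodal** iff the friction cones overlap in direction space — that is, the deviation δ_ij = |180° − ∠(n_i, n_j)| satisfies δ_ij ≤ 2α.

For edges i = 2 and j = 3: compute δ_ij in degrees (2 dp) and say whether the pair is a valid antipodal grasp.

δ = 134.26°, invalid

α = atan 0.35 = 19.29°;  2α = 38.58°
edge 2: e_2 = (-1.54, -0.22);  n_2 = (-0.1414, +0.9899)
edge 3: e_3 = (-2.00, -2.74);  n_3 = (-0.8077, +0.5896)
∠(n_2, n_3) = 45.74°
δ = |180° − 45.74°| = 134.26°
134.26° > 2α = 38.58°  →  invalid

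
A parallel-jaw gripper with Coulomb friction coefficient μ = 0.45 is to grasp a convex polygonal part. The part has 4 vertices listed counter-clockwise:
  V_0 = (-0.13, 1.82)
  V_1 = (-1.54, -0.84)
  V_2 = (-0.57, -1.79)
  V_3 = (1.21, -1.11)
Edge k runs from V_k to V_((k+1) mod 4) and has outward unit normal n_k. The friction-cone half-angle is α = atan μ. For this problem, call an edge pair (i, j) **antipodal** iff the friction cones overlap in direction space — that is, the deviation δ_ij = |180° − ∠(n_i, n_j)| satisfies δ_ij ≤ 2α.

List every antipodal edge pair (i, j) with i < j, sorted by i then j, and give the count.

α = atan 0.45 = 24.23°;  2α = 48.46°
n_0 = (-0.8835, +0.4683)
n_1 = (-0.6997, -0.7144)
n_2 = (+0.3569, -0.9342)
n_3 = (+0.9094, +0.4159)
  (0,1): δ = 106.48°  ·
  (0,2): δ = 41.17°  ✓
  (0,3): δ = 52.50°  ·
  (1,2): δ = 114.69°  ·
  (1,3): δ = 21.02°  ✓
  (2,3): δ = 86.33°  ·
antipodal pairs: 2

count = 2; pairs: (0,2), (1,3)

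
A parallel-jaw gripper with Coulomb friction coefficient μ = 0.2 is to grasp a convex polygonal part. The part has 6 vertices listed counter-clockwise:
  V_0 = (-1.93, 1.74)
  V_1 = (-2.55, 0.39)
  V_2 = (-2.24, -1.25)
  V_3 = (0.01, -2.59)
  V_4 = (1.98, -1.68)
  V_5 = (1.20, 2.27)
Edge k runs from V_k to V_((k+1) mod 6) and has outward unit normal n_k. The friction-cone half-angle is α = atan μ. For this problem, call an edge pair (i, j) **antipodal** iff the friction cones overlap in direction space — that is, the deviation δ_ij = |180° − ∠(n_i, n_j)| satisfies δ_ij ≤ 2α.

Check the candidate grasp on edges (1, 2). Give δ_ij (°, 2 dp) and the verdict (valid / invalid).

α = atan 0.2 = 11.31°;  2α = 22.62°
edge 1: e_1 = (+0.31, -1.64);  n_1 = (-0.9826, -0.1857)
edge 2: e_2 = (+2.25, -1.34);  n_2 = (-0.5117, -0.8592)
∠(n_1, n_2) = 48.52°
δ = |180° − 48.52°| = 131.48°
131.48° > 2α = 22.62°  →  invalid

δ = 131.48°, invalid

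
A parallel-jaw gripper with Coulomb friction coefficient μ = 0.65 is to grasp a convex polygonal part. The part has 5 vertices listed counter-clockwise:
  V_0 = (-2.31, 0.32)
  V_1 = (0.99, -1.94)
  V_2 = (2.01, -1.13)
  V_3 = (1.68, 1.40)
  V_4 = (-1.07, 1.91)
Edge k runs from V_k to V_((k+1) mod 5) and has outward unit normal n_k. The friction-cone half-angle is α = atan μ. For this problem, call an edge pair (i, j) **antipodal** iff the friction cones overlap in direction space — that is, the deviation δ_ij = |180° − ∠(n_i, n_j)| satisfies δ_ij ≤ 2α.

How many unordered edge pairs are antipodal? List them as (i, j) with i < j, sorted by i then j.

α = atan 0.65 = 33.02°;  2α = 66.05°
n_0 = (-0.5650, -0.8251)
n_1 = (+0.6219, -0.7831)
n_2 = (+0.9916, +0.1293)
n_3 = (+0.1823, +0.9832)
n_4 = (-0.7886, +0.6150)
  (0,1): δ = 107.14°  ·
  (0,2): δ = 48.16°  ✓
  (0,3): δ = 23.90°  ✓
  (0,4): δ = 86.46°  ·
  (1,2): δ = 121.02°  ·
  (1,3): δ = 48.96°  ✓
  (1,4): δ = 13.60°  ✓
  (2,3): δ = 107.94°  ·
  (2,4): δ = 45.38°  ✓
  (3,4): δ = 117.44°  ·
antipodal pairs: 5

count = 5; pairs: (0,2), (0,3), (1,3), (1,4), (2,4)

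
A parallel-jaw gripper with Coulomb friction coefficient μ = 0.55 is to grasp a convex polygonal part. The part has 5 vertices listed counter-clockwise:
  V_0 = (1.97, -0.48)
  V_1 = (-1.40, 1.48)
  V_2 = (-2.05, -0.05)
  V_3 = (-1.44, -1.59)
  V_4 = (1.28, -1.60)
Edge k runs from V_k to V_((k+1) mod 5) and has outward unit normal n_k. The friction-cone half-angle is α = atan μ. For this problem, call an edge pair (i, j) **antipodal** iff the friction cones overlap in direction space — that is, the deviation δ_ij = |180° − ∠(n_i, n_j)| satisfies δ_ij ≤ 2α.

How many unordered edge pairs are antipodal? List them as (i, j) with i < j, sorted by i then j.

α = atan 0.55 = 28.81°;  2α = 57.62°
n_0 = (+0.5028, +0.8644)
n_1 = (-0.9204, +0.3910)
n_2 = (-0.9297, -0.3683)
n_3 = (-0.0037, -1.0000)
n_4 = (+0.8514, -0.5245)
  (0,1): δ = 82.84°  ·
  (0,2): δ = 38.21°  ✓
  (0,3): δ = 29.97°  ✓
  (0,4): δ = 88.55°  ·
  (1,2): δ = 135.37°  ·
  (1,3): δ = 67.19°  ·
  (1,4): δ = 8.62°  ✓
  (2,3): δ = 111.82°  ·
  (2,4): δ = 53.24°  ✓
  (3,4): δ = 121.43°  ·
antipodal pairs: 4

count = 4; pairs: (0,2), (0,3), (1,4), (2,4)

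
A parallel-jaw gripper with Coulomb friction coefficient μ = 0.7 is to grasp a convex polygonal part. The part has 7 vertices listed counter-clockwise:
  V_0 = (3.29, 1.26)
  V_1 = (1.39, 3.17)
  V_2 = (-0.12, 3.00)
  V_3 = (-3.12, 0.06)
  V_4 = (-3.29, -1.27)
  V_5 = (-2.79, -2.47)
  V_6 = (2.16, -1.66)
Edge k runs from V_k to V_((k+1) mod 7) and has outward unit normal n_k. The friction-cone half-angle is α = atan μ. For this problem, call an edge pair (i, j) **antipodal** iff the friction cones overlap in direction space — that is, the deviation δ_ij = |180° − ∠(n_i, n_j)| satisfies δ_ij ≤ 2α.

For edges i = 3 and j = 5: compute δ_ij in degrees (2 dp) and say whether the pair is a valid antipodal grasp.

α = atan 0.7 = 34.99°;  2α = 69.98°
edge 3: e_3 = (-0.17, -1.33);  n_3 = (-0.9919, +0.1268)
edge 5: e_5 = (+4.95, +0.81);  n_5 = (+0.1615, -0.9869)
∠(n_3, n_5) = 106.58°
δ = |180° − 106.58°| = 73.42°
73.42° > 2α = 69.98°  →  invalid

δ = 73.42°, invalid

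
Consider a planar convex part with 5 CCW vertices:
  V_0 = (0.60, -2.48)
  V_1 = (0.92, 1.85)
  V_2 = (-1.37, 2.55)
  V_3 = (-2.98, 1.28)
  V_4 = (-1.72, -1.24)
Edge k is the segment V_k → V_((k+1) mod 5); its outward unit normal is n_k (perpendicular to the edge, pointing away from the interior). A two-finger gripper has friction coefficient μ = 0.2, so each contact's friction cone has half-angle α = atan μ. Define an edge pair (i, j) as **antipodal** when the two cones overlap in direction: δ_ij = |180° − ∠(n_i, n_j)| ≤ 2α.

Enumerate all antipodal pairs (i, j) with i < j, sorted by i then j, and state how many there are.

count = 1; pairs: (1,4)

α = atan 0.2 = 11.31°;  2α = 22.62°
n_0 = (+0.9973, -0.0737)
n_1 = (+0.2923, +0.9563)
n_2 = (-0.6193, +0.7851)
n_3 = (-0.8944, -0.4472)
n_4 = (-0.4714, -0.8819)
  (0,1): δ = 102.77°  ·
  (0,2): δ = 47.51°  ·
  (0,3): δ = 30.79°  ·
  (0,4): δ = 66.10°  ·
  (1,2): δ = 124.74°  ·
  (1,3): δ = 46.44°  ·
  (1,4): δ = 11.13°  ✓
  (2,3): δ = 101.70°  ·
  (2,4): δ = 66.39°  ·
  (3,4): δ = 144.69°  ·
antipodal pairs: 1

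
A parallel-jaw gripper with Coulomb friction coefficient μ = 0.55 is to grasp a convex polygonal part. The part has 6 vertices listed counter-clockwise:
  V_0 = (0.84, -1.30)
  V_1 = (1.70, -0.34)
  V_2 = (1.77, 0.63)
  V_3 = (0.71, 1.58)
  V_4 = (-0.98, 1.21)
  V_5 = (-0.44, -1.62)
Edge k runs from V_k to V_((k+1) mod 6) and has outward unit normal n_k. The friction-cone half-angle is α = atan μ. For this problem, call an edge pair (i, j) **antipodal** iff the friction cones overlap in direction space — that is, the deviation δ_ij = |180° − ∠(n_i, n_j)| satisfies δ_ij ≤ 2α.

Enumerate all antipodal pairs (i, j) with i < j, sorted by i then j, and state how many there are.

α = atan 0.55 = 28.81°;  2α = 57.62°
n_0 = (+0.7448, -0.6672)
n_1 = (+0.9974, -0.0720)
n_2 = (+0.6674, +0.7447)
n_3 = (-0.2139, +0.9769)
n_4 = (-0.9823, -0.1874)
n_5 = (+0.2425, -0.9701)
  (0,1): δ = 142.27°  ·
  (0,2): δ = 90.01°  ·
  (0,3): δ = 35.80°  ✓
  (0,4): δ = 52.66°  ✓
  (0,5): δ = 145.89°  ·
  (1,2): δ = 127.74°  ·
  (1,3): δ = 73.52°  ·
  (1,4): δ = 14.93°  ✓
  (1,5): δ = 108.16°  ·
  (2,3): δ = 125.78°  ·
  (2,4): δ = 37.33°  ✓
  (2,5): δ = 55.90°  ✓
  (3,4): δ = 91.55°  ·
  (3,5): δ = 1.69°  ✓
  (4,5): δ = 86.77°  ·
antipodal pairs: 6

count = 6; pairs: (0,3), (0,4), (1,4), (2,4), (2,5), (3,5)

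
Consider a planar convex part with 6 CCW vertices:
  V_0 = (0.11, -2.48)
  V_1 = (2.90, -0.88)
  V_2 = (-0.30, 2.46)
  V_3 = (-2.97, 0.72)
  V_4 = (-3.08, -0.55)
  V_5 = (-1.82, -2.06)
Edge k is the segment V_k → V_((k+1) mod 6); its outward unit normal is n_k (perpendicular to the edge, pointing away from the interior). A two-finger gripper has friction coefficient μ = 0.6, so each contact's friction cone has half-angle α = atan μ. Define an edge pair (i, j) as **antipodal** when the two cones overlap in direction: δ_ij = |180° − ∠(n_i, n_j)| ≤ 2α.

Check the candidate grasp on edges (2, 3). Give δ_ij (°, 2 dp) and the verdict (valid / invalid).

δ = 128.04°, invalid

α = atan 0.6 = 30.96°;  2α = 61.93°
edge 2: e_2 = (-2.67, -1.74);  n_2 = (-0.5460, +0.8378)
edge 3: e_3 = (-0.11, -1.27);  n_3 = (-0.9963, +0.0863)
∠(n_2, n_3) = 51.96°
δ = |180° − 51.96°| = 128.04°
128.04° > 2α = 61.93°  →  invalid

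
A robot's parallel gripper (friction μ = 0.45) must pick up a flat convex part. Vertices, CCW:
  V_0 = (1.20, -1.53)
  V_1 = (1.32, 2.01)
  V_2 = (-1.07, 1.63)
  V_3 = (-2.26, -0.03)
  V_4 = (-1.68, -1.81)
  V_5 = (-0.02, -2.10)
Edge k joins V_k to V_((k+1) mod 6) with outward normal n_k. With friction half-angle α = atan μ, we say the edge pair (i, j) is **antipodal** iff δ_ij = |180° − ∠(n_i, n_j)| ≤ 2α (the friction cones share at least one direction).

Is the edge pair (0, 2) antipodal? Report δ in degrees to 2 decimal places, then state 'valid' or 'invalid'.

α = atan 0.45 = 24.23°;  2α = 48.46°
edge 0: e_0 = (+0.12, +3.54);  n_0 = (+0.9994, -0.0339)
edge 2: e_2 = (-1.19, -1.66);  n_2 = (-0.8127, +0.5826)
∠(n_0, n_2) = 146.31°
δ = |180° − 146.31°| = 33.69°
33.69° ≤ 2α = 48.46°  →  valid

δ = 33.69°, valid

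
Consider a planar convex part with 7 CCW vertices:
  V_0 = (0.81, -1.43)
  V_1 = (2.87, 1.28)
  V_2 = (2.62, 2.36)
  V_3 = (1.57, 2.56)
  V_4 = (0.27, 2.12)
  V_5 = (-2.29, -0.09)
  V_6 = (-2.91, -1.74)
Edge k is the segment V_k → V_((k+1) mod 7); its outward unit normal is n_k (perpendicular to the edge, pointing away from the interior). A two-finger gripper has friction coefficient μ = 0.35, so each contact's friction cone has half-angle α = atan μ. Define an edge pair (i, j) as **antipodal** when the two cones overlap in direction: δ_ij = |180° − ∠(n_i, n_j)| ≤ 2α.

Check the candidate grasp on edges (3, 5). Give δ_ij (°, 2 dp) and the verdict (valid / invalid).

δ = 129.29°, invalid

α = atan 0.35 = 19.29°;  2α = 38.58°
edge 3: e_3 = (-1.30, -0.44);  n_3 = (-0.3206, +0.9472)
edge 5: e_5 = (-0.62, -1.65);  n_5 = (-0.9361, +0.3517)
∠(n_3, n_5) = 50.71°
δ = |180° − 50.71°| = 129.29°
129.29° > 2α = 38.58°  →  invalid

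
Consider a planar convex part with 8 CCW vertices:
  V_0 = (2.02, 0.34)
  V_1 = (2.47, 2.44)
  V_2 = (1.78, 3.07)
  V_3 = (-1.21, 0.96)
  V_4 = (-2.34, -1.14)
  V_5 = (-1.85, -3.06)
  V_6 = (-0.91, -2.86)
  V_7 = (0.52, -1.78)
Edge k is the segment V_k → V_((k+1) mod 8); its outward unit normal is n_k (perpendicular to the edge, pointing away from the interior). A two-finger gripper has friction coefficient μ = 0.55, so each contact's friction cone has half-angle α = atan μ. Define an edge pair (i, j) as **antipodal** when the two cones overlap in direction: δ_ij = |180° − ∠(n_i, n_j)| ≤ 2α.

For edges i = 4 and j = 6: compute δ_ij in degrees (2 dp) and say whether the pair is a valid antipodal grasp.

α = atan 0.55 = 28.81°;  2α = 57.62°
edge 4: e_4 = (+0.49, -1.92);  n_4 = (-0.9689, -0.2473)
edge 6: e_6 = (+1.43, +1.08);  n_6 = (+0.6027, -0.7980)
∠(n_4, n_6) = 112.74°
δ = |180° − 112.74°| = 67.26°
67.26° > 2α = 57.62°  →  invalid

δ = 67.26°, invalid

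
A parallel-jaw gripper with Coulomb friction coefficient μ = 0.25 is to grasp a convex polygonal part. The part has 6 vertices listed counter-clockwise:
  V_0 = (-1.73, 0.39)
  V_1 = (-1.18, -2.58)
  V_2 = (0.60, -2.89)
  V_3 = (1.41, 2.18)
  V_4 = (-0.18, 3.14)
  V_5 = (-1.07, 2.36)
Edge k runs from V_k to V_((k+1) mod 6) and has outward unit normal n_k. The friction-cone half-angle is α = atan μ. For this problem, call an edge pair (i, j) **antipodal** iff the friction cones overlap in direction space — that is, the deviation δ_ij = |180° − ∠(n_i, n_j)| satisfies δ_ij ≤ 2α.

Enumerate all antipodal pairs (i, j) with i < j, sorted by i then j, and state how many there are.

count = 3; pairs: (0,2), (1,3), (2,5)

α = atan 0.25 = 14.04°;  2α = 28.07°
n_0 = (-0.9833, -0.1821)
n_1 = (-0.1716, -0.9852)
n_2 = (+0.9875, -0.1578)
n_3 = (+0.5169, +0.8561)
n_4 = (-0.6591, +0.7521)
n_5 = (-0.9482, +0.3177)
  (0,1): δ = 110.37°  ·
  (0,2): δ = 19.57°  ✓
  (0,3): δ = 48.39°  ·
  (0,4): δ = 120.74°  ·
  (0,5): δ = 150.99°  ·
  (1,2): δ = 89.20°  ·
  (1,3): δ = 21.24°  ✓
  (1,4): δ = 51.11°  ·
  (1,5): δ = 81.36°  ·
  (2,3): δ = 112.05°  ·
  (2,4): δ = 39.69°  ·
  (2,5): δ = 9.45°  ✓
  (3,4): δ = 107.65°  ·
  (3,5): δ = 77.40°  ·
  (4,5): δ = 149.75°  ·
antipodal pairs: 3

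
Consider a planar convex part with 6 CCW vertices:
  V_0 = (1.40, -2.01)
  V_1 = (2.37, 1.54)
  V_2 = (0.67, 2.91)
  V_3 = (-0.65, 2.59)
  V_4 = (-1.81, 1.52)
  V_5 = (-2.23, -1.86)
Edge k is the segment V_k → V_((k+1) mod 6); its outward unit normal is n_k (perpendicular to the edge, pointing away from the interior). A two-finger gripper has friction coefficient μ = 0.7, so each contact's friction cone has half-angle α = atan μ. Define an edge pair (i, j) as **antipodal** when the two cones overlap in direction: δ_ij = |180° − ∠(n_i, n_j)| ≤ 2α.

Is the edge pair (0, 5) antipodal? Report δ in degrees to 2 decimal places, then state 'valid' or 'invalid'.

α = atan 0.7 = 34.99°;  2α = 69.98°
edge 0: e_0 = (+0.97, +3.55);  n_0 = (+0.9646, -0.2636)
edge 5: e_5 = (+3.63, -0.15);  n_5 = (-0.0413, -0.9991)
∠(n_0, n_5) = 77.08°
δ = |180° − 77.08°| = 102.92°
102.92° > 2α = 69.98°  →  invalid

δ = 102.92°, invalid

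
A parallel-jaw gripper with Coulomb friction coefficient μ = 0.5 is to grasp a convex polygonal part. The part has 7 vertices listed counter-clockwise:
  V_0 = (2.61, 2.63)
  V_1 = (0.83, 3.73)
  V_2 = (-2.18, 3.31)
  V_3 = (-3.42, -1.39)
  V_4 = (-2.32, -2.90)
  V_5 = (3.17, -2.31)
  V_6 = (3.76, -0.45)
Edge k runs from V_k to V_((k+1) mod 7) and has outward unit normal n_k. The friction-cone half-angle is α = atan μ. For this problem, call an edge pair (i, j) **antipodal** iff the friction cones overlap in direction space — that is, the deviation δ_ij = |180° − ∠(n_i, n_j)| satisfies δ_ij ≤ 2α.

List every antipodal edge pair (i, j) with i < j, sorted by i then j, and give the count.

α = atan 0.5 = 26.57°;  2α = 53.13°
n_0 = (+0.5257, +0.8507)
n_1 = (-0.1382, +0.9904)
n_2 = (-0.9669, +0.2551)
n_3 = (-0.8083, -0.5888)
n_4 = (+0.1069, -0.9943)
n_5 = (+0.9532, -0.3024)
n_6 = (+0.9368, +0.3498)
  (0,1): δ = 140.34°  ·
  (0,2): δ = 73.06°  ·
  (0,3): δ = 22.21°  ✓
  (0,4): δ = 37.85°  ✓
  (0,5): δ = 104.12°  ·
  (0,6): δ = 142.19°  ·
  (1,2): δ = 112.72°  ·
  (1,3): δ = 61.87°  ·
  (1,4): δ = 1.81°  ✓
  (1,5): δ = 64.46°  ·
  (1,6): δ = 102.53°  ·
  (2,3): δ = 129.15°  ·
  (2,4): δ = 69.09°  ·
  (2,5): δ = 2.82°  ✓
  (2,6): δ = 35.25°  ✓
  (3,4): δ = 119.94°  ·
  (3,5): δ = 53.67°  ·
  (3,6): δ = 15.60°  ✓
  (4,5): δ = 113.73°  ·
  (4,6): δ = 75.66°  ·
  (5,6): δ = 141.93°  ·
antipodal pairs: 6

count = 6; pairs: (0,3), (0,4), (1,4), (2,5), (2,6), (3,6)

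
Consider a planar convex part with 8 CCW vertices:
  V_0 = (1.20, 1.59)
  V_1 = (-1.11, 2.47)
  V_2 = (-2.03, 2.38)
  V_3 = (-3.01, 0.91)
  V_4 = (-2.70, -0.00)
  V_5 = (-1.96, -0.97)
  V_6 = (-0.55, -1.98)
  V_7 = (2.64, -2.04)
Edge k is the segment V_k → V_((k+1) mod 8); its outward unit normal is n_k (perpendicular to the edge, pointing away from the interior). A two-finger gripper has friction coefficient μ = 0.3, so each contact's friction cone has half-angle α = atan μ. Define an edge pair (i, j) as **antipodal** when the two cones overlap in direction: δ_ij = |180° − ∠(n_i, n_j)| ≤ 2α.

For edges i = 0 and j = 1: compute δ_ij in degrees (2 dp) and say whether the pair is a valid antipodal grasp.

δ = 153.56°, invalid

α = atan 0.3 = 16.70°;  2α = 33.40°
edge 0: e_0 = (-2.31, +0.88);  n_0 = (+0.3560, +0.9345)
edge 1: e_1 = (-0.92, -0.09);  n_1 = (-0.0974, +0.9952)
∠(n_0, n_1) = 26.44°
δ = |180° − 26.44°| = 153.56°
153.56° > 2α = 33.40°  →  invalid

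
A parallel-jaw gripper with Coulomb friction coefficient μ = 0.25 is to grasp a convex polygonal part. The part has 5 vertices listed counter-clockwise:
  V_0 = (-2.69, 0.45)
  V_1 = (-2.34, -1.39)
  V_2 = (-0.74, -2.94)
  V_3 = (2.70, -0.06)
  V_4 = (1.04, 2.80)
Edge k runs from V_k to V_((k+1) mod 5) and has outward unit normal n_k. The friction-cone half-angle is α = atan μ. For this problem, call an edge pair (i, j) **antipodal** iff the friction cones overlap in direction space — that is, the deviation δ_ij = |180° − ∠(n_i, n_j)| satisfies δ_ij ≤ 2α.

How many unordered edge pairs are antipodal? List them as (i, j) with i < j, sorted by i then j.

α = atan 0.25 = 14.04°;  2α = 28.07°
n_0 = (-0.9824, -0.1869)
n_1 = (-0.6958, -0.7182)
n_2 = (+0.6419, -0.7668)
n_3 = (+0.8649, +0.5020)
n_4 = (-0.5331, +0.8461)
  (0,1): δ = 144.86°  ·
  (0,2): δ = 60.83°  ·
  (0,3): δ = 19.36°  ✓
  (0,4): δ = 111.44°  ·
  (1,2): δ = 95.97°  ·
  (1,3): δ = 15.78°  ✓
  (1,4): δ = 76.30°  ·
  (2,3): δ = 99.80°  ·
  (2,4): δ = 7.72°  ✓
  (3,4): δ = 87.92°  ·
antipodal pairs: 3

count = 3; pairs: (0,3), (1,3), (2,4)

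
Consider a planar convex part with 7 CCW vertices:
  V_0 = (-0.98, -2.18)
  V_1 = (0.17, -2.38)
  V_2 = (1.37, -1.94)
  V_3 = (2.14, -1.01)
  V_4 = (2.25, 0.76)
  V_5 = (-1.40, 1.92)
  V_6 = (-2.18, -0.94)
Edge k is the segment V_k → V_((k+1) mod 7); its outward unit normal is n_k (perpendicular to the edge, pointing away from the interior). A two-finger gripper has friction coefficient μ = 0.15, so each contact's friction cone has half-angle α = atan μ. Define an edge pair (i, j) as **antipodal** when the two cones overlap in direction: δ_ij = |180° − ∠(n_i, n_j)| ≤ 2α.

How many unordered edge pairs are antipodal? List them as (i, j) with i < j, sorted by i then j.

α = atan 0.15 = 8.53°;  2α = 17.06°
n_0 = (-0.1713, -0.9852)
n_1 = (+0.3443, -0.9389)
n_2 = (+0.7703, -0.6377)
n_3 = (+0.9981, -0.0620)
n_4 = (+0.3029, +0.9530)
n_5 = (-0.9648, +0.2631)
n_6 = (-0.7186, -0.6954)
  (0,1): δ = 150.00°  ·
  (0,2): δ = 119.76°  ·
  (0,3): δ = 83.69°  ·
  (0,4): δ = 7.76°  ✓
  (0,5): δ = 84.61°  ·
  (0,6): δ = 143.93°  ·
  (1,2): δ = 149.76°  ·
  (1,3): δ = 113.69°  ·
  (1,4): δ = 37.77°  ·
  (1,5): δ = 54.61°  ·
  (1,6): δ = 113.92°  ·
  (2,3): δ = 143.93°  ·
  (2,4): δ = 68.01°  ·
  (2,5): δ = 24.37°  ·
  (2,6): δ = 83.68°  ·
  (3,4): δ = 104.07°  ·
  (3,5): δ = 11.70°  ✓
  (3,6): δ = 47.62°  ·
  (4,5): δ = 87.62°  ·
  (4,6): δ = 28.31°  ·
  (5,6): δ = 120.68°  ·
antipodal pairs: 2

count = 2; pairs: (0,4), (3,5)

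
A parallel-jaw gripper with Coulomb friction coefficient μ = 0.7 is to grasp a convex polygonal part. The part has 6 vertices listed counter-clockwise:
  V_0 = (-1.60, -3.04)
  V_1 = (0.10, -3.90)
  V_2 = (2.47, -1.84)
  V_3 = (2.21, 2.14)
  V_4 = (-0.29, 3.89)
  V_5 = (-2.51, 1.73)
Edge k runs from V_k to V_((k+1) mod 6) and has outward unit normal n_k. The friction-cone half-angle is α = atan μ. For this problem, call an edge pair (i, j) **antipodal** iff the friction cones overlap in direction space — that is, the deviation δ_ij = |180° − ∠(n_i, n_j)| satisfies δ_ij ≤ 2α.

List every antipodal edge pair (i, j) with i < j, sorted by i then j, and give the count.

α = atan 0.7 = 34.99°;  2α = 69.98°
n_0 = (-0.4514, -0.8923)
n_1 = (+0.6560, -0.7547)
n_2 = (+0.9979, +0.0652)
n_3 = (+0.5735, +0.8192)
n_4 = (-0.6974, +0.7167)
n_5 = (-0.9823, -0.1874)
  (0,1): δ = 112.17°  ·
  (0,2): δ = 59.43°  ✓
  (0,3): δ = 8.16°  ✓
  (0,4): δ = 71.05°  ·
  (0,5): δ = 127.63°  ·
  (1,2): δ = 127.26°  ·
  (1,3): δ = 75.99°  ·
  (1,4): δ = 3.22°  ✓
  (1,5): δ = 59.80°  ✓
  (2,3): δ = 128.73°  ·
  (2,4): δ = 49.52°  ✓
  (2,5): δ = 7.06°  ✓
  (3,4): δ = 100.79°  ·
  (3,5): δ = 44.21°  ✓
  (4,5): δ = 123.41°  ·
antipodal pairs: 7

count = 7; pairs: (0,2), (0,3), (1,4), (1,5), (2,4), (2,5), (3,5)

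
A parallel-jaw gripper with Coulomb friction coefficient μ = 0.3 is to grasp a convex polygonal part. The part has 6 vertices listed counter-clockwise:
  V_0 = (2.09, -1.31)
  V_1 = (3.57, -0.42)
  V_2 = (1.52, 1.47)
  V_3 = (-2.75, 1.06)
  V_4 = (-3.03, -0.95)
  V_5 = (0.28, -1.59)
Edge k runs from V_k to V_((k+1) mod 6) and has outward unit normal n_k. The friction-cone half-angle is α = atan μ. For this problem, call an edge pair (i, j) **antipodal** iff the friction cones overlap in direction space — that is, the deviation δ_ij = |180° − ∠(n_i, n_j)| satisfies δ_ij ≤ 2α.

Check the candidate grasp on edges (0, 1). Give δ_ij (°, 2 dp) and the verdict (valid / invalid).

α = atan 0.3 = 16.70°;  2α = 33.40°
edge 0: e_0 = (+1.48, +0.89);  n_0 = (+0.5153, -0.8570)
edge 1: e_1 = (-2.05, +1.89);  n_1 = (+0.6778, +0.7352)
∠(n_0, n_1) = 106.30°
δ = |180° − 106.30°| = 73.70°
73.70° > 2α = 33.40°  →  invalid

δ = 73.70°, invalid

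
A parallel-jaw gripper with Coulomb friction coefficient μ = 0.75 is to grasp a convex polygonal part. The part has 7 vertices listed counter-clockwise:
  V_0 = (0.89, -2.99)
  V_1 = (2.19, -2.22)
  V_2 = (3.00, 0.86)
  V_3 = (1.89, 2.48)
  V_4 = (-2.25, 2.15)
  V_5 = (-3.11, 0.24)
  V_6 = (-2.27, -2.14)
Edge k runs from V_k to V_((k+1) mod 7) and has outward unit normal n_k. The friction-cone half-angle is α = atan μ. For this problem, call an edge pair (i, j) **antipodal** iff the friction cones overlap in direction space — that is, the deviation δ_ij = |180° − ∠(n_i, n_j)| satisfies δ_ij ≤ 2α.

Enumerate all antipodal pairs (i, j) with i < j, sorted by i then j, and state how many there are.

α = atan 0.75 = 36.87°;  2α = 73.74°
n_0 = (+0.5096, -0.8604)
n_1 = (+0.9671, -0.2543)
n_2 = (+0.8249, +0.5652)
n_3 = (-0.0795, +0.9968)
n_4 = (-0.9118, +0.4106)
n_5 = (-0.9430, -0.3328)
n_6 = (-0.2598, -0.9657)
  (0,1): δ = 135.37°  ·
  (0,2): δ = 86.22°  ·
  (0,3): δ = 26.08°  ✓
  (0,4): δ = 35.12°  ✓
  (0,5): δ = 78.80°  ·
  (0,6): δ = 134.31°  ·
  (1,2): δ = 130.85°  ·
  (1,3): δ = 70.71°  ✓
  (1,4): δ = 9.51°  ✓
  (1,5): δ = 34.17°  ✓
  (1,6): δ = 89.68°  ·
  (2,3): δ = 119.86°  ·
  (2,4): δ = 58.66°  ✓
  (2,5): δ = 14.98°  ✓
  (2,6): δ = 40.53°  ✓
  (3,4): δ = 118.80°  ·
  (3,5): δ = 75.12°  ·
  (3,6): δ = 19.61°  ✓
  (4,5): δ = 136.32°  ·
  (4,6): δ = 80.82°  ·
  (5,6): δ = 124.50°  ·
antipodal pairs: 9

count = 9; pairs: (0,3), (0,4), (1,3), (1,4), (1,5), (2,4), (2,5), (2,6), (3,6)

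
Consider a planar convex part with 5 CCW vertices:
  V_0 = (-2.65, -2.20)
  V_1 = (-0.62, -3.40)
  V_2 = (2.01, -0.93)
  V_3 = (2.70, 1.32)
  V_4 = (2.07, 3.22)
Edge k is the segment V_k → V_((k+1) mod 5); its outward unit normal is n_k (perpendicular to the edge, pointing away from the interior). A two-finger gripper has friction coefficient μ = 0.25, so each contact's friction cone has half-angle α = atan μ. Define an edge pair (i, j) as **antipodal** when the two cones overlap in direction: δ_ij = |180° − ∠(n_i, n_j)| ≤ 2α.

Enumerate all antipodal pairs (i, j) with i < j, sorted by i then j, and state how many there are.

count = 2; pairs: (1,4), (2,4)

α = atan 0.25 = 14.04°;  2α = 28.07°
n_0 = (-0.5089, -0.8608)
n_1 = (+0.6846, -0.7289)
n_2 = (+0.9561, -0.2932)
n_3 = (+0.9492, +0.3147)
n_4 = (-0.7541, +0.6567)
  (0,1): δ = 106.21°  ·
  (0,2): δ = 76.46°  ·
  (0,3): δ = 41.07°  ·
  (0,4): δ = 79.54°  ·
  (1,2): δ = 150.25°  ·
  (1,3): δ = 114.86°  ·
  (1,4): δ = 5.75°  ✓
  (2,3): δ = 144.61°  ·
  (2,4): δ = 24.00°  ✓
  (3,4): δ = 59.40°  ·
antipodal pairs: 2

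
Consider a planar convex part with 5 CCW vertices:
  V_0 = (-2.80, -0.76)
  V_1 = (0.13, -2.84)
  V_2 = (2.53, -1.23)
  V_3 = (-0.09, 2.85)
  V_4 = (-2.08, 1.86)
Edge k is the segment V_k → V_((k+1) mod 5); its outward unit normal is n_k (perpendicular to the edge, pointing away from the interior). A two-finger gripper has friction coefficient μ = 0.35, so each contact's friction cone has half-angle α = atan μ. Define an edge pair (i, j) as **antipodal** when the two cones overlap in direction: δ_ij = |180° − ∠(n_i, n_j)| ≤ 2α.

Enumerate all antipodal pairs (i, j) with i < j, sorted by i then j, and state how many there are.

count = 2; pairs: (0,2), (1,3)

α = atan 0.35 = 19.29°;  2α = 38.58°
n_0 = (-0.5789, -0.8154)
n_1 = (+0.5571, -0.8304)
n_2 = (+0.8414, +0.5403)
n_3 = (-0.4454, +0.8953)
n_4 = (-0.9643, +0.2650)
  (0,1): δ = 110.77°  ·
  (0,2): δ = 21.92°  ✓
  (0,3): δ = 61.82°  ·
  (0,4): δ = 110.00°  ·
  (1,2): δ = 91.15°  ·
  (1,3): δ = 7.41°  ✓
  (1,4): δ = 40.78°  ·
  (2,3): δ = 96.26°  ·
  (2,4): δ = 48.07°  ·
  (3,4): δ = 131.82°  ·
antipodal pairs: 2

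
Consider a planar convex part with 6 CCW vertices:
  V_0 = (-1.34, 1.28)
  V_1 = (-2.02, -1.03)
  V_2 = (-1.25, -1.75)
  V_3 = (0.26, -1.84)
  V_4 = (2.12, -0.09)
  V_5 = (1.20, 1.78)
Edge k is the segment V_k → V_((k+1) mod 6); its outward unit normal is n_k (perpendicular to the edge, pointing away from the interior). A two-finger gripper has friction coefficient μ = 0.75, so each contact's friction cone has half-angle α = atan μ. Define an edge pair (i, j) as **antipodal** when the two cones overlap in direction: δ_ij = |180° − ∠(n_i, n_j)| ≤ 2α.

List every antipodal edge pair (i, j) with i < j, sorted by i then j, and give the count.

count = 7; pairs: (0,3), (0,4), (1,4), (1,5), (2,4), (2,5), (3,5)

α = atan 0.75 = 36.87°;  2α = 73.74°
n_0 = (-0.9593, +0.2824)
n_1 = (-0.6830, -0.7304)
n_2 = (-0.0595, -0.9982)
n_3 = (+0.6852, -0.7283)
n_4 = (+0.8973, +0.4414)
n_5 = (-0.1931, +0.9812)
  (0,1): δ = 116.68°  ·
  (0,2): δ = 77.01°  ·
  (0,3): δ = 30.34°  ✓
  (0,4): δ = 42.60°  ✓
  (0,5): δ = 117.54°  ·
  (1,2): δ = 140.33°  ·
  (1,3): δ = 93.67°  ·
  (1,4): δ = 20.73°  ✓
  (1,5): δ = 54.21°  ✓
  (2,3): δ = 133.33°  ·
  (2,4): δ = 60.39°  ✓
  (2,5): δ = 14.55°  ✓
  (3,4): δ = 107.06°  ·
  (3,5): δ = 32.12°  ✓
  (4,5): δ = 105.06°  ·
antipodal pairs: 7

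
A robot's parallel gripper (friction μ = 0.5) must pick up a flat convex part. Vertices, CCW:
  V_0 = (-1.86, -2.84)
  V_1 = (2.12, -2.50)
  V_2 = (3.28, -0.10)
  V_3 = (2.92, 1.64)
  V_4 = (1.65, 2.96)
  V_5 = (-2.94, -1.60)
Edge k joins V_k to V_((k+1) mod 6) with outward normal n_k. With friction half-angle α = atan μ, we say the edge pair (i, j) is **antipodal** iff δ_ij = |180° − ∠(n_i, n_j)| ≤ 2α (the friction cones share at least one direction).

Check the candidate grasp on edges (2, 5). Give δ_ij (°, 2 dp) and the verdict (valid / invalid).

δ = 29.37°, valid

α = atan 0.5 = 26.57°;  2α = 53.13°
edge 2: e_2 = (-0.36, +1.74);  n_2 = (+0.9793, +0.2026)
edge 5: e_5 = (+1.08, -1.24);  n_5 = (-0.7541, -0.6568)
∠(n_2, n_5) = 150.63°
δ = |180° − 150.63°| = 29.37°
29.37° ≤ 2α = 53.13°  →  valid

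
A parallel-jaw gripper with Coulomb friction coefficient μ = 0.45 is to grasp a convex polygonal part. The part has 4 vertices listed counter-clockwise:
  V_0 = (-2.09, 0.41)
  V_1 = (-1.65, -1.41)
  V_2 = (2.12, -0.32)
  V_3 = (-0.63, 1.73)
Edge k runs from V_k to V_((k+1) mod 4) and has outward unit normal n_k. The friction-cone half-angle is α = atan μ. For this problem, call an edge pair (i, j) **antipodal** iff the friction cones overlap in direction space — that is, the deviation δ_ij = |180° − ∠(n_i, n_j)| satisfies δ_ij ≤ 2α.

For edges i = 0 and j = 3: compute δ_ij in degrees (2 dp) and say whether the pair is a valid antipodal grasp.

δ = 118.53°, invalid

α = atan 0.45 = 24.23°;  2α = 48.46°
edge 0: e_0 = (+0.44, -1.82);  n_0 = (-0.9720, -0.2350)
edge 3: e_3 = (-1.46, -1.32);  n_3 = (-0.6706, +0.7418)
∠(n_0, n_3) = 61.47°
δ = |180° − 61.47°| = 118.53°
118.53° > 2α = 48.46°  →  invalid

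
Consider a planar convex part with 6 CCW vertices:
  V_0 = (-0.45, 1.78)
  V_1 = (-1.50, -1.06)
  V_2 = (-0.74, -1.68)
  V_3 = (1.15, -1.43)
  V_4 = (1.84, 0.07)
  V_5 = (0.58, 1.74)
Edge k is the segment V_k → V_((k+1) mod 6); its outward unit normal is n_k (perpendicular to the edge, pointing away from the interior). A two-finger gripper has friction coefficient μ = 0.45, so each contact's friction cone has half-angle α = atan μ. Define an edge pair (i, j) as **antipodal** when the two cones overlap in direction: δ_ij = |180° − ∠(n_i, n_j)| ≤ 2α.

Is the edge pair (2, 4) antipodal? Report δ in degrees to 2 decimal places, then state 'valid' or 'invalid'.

δ = 60.50°, invalid

α = atan 0.45 = 24.23°;  2α = 48.46°
edge 2: e_2 = (+1.89, +0.25);  n_2 = (+0.1311, -0.9914)
edge 4: e_4 = (-1.26, +1.67);  n_4 = (+0.7983, +0.6023)
∠(n_2, n_4) = 119.50°
δ = |180° − 119.50°| = 60.50°
60.50° > 2α = 48.46°  →  invalid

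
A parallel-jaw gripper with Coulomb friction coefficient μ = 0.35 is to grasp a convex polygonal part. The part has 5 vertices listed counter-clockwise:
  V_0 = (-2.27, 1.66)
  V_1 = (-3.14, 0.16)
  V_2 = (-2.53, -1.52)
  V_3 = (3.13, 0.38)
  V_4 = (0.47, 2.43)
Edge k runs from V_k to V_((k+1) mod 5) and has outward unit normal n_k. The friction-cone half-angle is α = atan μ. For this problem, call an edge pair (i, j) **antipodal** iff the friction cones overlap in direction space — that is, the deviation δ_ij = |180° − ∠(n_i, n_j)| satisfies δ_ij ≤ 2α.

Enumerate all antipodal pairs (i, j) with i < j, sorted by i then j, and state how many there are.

count = 2; pairs: (1,3), (2,4)

α = atan 0.35 = 19.29°;  2α = 38.58°
n_0 = (-0.8650, +0.5017)
n_1 = (-0.9400, -0.3413)
n_2 = (+0.3182, -0.9480)
n_3 = (+0.6104, +0.7921)
n_4 = (-0.2705, +0.9627)
  (0,1): δ = 129.93°  ·
  (0,2): δ = 41.33°  ·
  (0,3): δ = 82.49°  ·
  (0,4): δ = 135.81°  ·
  (1,2): δ = 91.40°  ·
  (1,3): δ = 32.42°  ✓
  (1,4): δ = 85.74°  ·
  (2,3): δ = 56.18°  ·
  (2,4): δ = 2.86°  ✓
  (3,4): δ = 126.68°  ·
antipodal pairs: 2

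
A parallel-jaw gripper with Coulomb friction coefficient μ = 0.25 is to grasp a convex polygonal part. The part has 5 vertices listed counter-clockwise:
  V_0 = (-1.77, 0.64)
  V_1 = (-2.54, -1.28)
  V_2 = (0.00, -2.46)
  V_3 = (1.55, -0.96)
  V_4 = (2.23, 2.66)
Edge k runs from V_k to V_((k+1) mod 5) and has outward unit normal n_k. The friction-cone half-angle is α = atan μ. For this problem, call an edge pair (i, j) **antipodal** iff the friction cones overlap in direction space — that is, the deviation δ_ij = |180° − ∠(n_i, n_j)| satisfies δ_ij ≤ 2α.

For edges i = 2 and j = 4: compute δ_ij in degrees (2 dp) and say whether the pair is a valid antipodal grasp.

δ = 17.27°, valid

α = atan 0.25 = 14.04°;  2α = 28.07°
edge 2: e_2 = (+1.55, +1.50);  n_2 = (+0.6954, -0.7186)
edge 4: e_4 = (-4.00, -2.02);  n_4 = (-0.4508, +0.8926)
∠(n_2, n_4) = 162.73°
δ = |180° − 162.73°| = 17.27°
17.27° ≤ 2α = 28.07°  →  valid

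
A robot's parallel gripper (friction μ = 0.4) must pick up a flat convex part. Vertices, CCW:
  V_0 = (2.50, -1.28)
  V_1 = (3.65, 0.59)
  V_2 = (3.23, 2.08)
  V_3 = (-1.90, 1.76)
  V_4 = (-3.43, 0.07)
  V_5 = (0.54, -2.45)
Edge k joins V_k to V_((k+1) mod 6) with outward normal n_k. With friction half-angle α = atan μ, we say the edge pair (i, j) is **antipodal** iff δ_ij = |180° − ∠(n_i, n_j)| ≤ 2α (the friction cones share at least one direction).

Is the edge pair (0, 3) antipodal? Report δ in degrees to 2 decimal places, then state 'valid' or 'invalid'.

δ = 10.56°, valid

α = atan 0.4 = 21.80°;  2α = 43.60°
edge 0: e_0 = (+1.15, +1.87);  n_0 = (+0.8518, -0.5238)
edge 3: e_3 = (-1.53, -1.69);  n_3 = (-0.7413, +0.6711)
∠(n_0, n_3) = 169.44°
δ = |180° − 169.44°| = 10.56°
10.56° ≤ 2α = 43.60°  →  valid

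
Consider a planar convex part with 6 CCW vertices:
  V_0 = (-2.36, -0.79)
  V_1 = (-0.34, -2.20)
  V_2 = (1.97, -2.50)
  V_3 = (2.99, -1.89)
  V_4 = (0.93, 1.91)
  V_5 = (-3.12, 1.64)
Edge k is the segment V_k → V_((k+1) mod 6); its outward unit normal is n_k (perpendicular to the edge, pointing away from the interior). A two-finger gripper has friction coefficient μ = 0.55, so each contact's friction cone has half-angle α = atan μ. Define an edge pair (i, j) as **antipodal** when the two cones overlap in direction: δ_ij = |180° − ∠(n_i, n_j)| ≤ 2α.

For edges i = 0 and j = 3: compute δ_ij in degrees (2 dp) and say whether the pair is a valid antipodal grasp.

δ = 26.62°, valid

α = atan 0.55 = 28.81°;  2α = 57.62°
edge 0: e_0 = (+2.02, -1.41);  n_0 = (-0.5724, -0.8200)
edge 3: e_3 = (-2.06, +3.80);  n_3 = (+0.8791, +0.4766)
∠(n_0, n_3) = 153.38°
δ = |180° − 153.38°| = 26.62°
26.62° ≤ 2α = 57.62°  →  valid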